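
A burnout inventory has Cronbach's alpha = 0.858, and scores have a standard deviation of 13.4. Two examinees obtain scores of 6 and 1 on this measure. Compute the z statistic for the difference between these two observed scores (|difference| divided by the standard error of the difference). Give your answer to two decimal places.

0.70

The standard error of measurement is 13.4000*√(1 − 0.8580) ≈ 13.4000*0.3768 ≈ 5.0495.
Standard error of the difference = 5.0495·√2 ≈ 7.1411
z = 5 / 7.1411 ≈ 0.7002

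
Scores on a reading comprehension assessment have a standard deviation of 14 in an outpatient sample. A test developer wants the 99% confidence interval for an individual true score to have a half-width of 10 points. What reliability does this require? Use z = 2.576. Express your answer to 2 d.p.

0.92

SEM needed = half-width / z = 10/2.576 ≃ 3.882
r = 1 − (SEM / SD)² = 1 − (3.882 / 14)² ≃ 1 − 0.077 ≃ 0.923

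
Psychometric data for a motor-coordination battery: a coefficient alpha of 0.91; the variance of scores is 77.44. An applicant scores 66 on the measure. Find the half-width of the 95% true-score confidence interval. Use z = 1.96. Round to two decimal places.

SD = √77.44 = 8.800
The standard error of measurement is 8.800*√(1 − 0.910) ≈ 8.800*0.300 ≈ 2.640.
Half-width = 1.96*2.640 ≈ 5.174

5.17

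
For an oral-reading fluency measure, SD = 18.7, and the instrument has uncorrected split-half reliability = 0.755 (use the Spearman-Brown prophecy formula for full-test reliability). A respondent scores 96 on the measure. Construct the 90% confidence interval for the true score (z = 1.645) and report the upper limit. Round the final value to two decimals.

Spearman-Brown: r = 2(0.755) / (1 + 0.755) = 1.51000 / 1.75500 ≈ 0.86040
SEM = 18.70000·√(1 − 0.86040) ≈ 6.98693
Margin = 1.645 · 6.98693 ≈ 11.49349
Upper limit = 96 + 11.49349 ≈ 107.49349

107.49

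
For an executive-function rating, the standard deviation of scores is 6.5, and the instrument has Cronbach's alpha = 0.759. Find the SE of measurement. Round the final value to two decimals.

SEM = 6.500×√(1 − 0.759) ≃ 3.191

3.19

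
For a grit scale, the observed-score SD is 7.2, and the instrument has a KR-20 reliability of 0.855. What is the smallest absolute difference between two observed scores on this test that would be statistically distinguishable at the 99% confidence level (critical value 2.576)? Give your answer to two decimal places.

SEM = 7.2000*√(1 − 0.8550) ≃ 2.7417
SE_diff = √2 * SEM ≃ 3.8773
Minimum reliable difference = 2.576 * SE_diff ≃ 2.576 * 3.8773 ≃ 9.9880

9.99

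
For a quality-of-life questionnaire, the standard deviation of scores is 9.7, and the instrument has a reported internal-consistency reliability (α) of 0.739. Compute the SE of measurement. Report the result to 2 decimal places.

SEM = 9.70000 × √(1 − 0.73900) = 9.70000 × √0.26100 ≈ 9.70000 × 0.51088 ≈ 4.95555

4.96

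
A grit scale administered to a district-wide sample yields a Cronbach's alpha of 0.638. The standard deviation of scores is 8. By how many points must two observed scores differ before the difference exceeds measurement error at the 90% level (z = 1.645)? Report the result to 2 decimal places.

SEM = 8.000 · √(1 − 0.638) = 8.000 · √0.362 ≈ 8.000 · 0.602 ≈ 4.813
Standard error of the difference = 4.813·√2 ≈ 6.807
Smallest detectable difference = 1.645·6.807 ≈ 11.198

11.20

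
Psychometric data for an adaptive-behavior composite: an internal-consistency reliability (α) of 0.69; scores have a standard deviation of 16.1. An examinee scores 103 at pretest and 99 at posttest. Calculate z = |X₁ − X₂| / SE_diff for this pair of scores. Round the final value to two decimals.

0.32

SEM = 16.10000*√(1 − 0.69000) ≃ 8.96410
SE_diff = √2 * SEM ≃ 12.67715
z = 4 / 12.67715 ≃ 0.31553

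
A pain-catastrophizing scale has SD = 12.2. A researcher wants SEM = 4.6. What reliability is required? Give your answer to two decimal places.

0.86

Required reliability = 1 − (SEM/SD)² = 1 − 0.142 ≃ 0.858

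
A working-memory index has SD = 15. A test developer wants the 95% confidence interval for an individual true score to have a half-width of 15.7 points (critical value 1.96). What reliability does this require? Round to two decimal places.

SEM needed = half-width / z = 15.7/1.96 ≈ 8.0102
Required reliability = 1 − (SEM/SD)² = 1 − 0.2852 ≈ 0.7148

0.71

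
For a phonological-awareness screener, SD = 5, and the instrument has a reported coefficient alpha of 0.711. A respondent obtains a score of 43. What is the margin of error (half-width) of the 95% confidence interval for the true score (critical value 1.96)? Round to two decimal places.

SEM = 5.000 · √(1 − 0.711) = 5.000 · √0.289 ≈ 5.000 · 0.538 ≈ 2.688
Half-width = 1.96·2.688 ≈ 5.268

5.27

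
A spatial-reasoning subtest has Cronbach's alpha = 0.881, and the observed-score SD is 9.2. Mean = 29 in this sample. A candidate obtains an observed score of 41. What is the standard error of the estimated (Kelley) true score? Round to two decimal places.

SE_est = SD × √(r(1 − r)) = 9.200 × √0.105 ≈ 9.200 × 0.324 ≈ 2.979

2.98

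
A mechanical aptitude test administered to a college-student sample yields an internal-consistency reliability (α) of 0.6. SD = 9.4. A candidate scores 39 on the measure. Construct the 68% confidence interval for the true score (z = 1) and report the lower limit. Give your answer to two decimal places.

33.05

SEM = 9.4000 * √(1 − 0.6000) = 9.4000 * √0.4000 ≃ 9.4000 * 0.6325 ≃ 5.9451
Half-width = 1*5.9451 ≃ 5.9451
Lower bound: 39 − 5.9451 = 33.0549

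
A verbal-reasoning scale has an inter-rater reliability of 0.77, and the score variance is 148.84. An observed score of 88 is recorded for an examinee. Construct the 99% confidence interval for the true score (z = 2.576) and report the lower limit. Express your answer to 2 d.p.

72.93

SD = √148.84 = 12.2000
The standard error of measurement is 12.2000·√(1 − 0.7700) ≈ 12.2000·0.4796 ≈ 5.8509.
Margin = 2.576 · 5.8509 ≈ 15.0720
Lower limit = 88 − 15.0720 ≈ 72.9280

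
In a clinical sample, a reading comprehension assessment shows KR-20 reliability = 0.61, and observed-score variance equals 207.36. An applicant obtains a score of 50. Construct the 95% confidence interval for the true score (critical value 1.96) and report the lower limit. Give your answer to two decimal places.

SD = √207.36 = 14.4000
SEM = 14.4000 * √(1 − 0.6100) = 14.4000 * √0.3900 ≈ 14.4000 * 0.6245 ≈ 8.9928
Half-width = 1.96*8.9928 ≈ 17.6259
Lower limit = 50 − 17.6259 ≈ 32.3741

32.37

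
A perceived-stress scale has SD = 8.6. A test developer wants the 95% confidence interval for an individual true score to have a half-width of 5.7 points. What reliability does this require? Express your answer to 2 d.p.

0.89

Required SEM = 5.7 / 1.96 ≃ 2.908
Required reliability = 1 − (SEM/SD)² = 1 − 0.114 ≃ 0.886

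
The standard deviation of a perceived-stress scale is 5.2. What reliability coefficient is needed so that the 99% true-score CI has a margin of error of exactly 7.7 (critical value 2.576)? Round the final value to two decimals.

0.67

Required SEM = 7.7 / 2.576 ≈ 2.9891
r = 1 − (2.9891/5.2)² ≈ 1 − 0.3304 ≈ 0.6696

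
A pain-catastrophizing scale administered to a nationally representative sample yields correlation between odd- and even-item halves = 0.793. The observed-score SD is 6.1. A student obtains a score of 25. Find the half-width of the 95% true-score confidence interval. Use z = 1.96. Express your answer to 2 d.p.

4.06

Full-length reliability (Spearman-Brown) = 2(0.793)/(1+0.793) ≃ 0.8846
SEM = 6.1000 × √(1 − 0.8846) = 6.1000 × √0.1154 ≃ 6.1000 × 0.3398 ≃ 2.0726
Margin = 1.96 × 2.0726 ≃ 4.0624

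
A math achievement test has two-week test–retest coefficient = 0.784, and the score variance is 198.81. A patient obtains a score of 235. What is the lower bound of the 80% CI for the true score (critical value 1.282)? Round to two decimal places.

SD = √198.81 ≃ 14.10000
SEM = 14.10000 * √(1 − 0.78400) = 14.10000 * √0.21600 ≃ 14.10000 * 0.46476 ≃ 6.55309
1.282 * SEM ≃ 8.40106
Lower bound: 235 − 8.40106 = 226.59894

226.60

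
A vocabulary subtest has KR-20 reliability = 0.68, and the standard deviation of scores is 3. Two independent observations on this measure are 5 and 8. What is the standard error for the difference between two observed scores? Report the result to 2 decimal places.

2.40

SEM = 3.0000*√(1 − 0.6800) ≈ 1.6971
Standard error of the difference = 1.6971·√2 ≈ 2.4000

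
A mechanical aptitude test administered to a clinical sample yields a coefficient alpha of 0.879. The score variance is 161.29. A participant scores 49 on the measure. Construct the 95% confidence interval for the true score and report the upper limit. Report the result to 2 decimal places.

SD = √161.29 ≃ 12.70000
SEM = 12.70000 * √(1 − 0.87900) = 12.70000 * √0.12100 ≃ 12.70000 * 0.34785 ≃ 4.41770
Half-width = 1.96*4.41770 ≃ 8.65870
Upper limit = 49 + 8.65870 ≃ 57.65870

57.66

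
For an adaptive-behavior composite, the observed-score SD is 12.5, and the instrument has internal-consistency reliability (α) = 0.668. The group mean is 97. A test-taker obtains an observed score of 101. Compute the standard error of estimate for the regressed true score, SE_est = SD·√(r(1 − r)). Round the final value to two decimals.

5.89

SE_est = 12.50000×√(0.66800×0.33200) ≈ 5.88664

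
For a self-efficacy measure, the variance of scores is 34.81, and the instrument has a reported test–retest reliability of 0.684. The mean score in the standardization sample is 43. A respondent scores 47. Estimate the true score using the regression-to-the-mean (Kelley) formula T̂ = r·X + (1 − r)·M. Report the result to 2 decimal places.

Estimated true score = 0.684×47 + (1 − 0.684)×43 ≈ 45.736

45.74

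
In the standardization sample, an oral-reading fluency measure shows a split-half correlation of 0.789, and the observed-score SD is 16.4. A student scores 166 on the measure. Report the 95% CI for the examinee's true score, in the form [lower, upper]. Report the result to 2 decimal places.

[154.96, 177.04]

Spearman-Brown: r = 2(0.789) / (1 + 0.789) = 1.5780 / 1.7890 ≃ 0.8821
SEM = 16.4000 · √(1 − 0.8821) = 16.4000 · √0.1179 ≃ 16.4000 · 0.3434 ≃ 5.6322
Half-width = 1.96·5.6322 ≃ 11.0392
95% CI: 166 ± 11.0392 = [154.9608, 177.0392]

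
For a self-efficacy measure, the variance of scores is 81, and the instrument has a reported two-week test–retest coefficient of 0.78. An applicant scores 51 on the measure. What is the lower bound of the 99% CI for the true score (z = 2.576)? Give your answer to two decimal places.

40.13

σ = 81^(1/2) = 9.0000
SEM = 9.0000 * √(1 − 0.7800) = 9.0000 * √0.2200 ≈ 9.0000 * 0.4690 ≈ 4.2214
2.576 * SEM ≈ 10.8743
Lower bound: 51 − 10.8743 = 40.1257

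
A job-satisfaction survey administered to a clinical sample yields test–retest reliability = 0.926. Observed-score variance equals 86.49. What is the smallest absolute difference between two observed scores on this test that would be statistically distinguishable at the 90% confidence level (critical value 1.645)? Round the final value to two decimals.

SD = √86.49 ≈ 9.30000
The standard error of measurement is 9.30000×√(1 − 0.92600) ≈ 9.30000×0.27203 ≈ 2.52987.
Standard error of the difference = 2.52987·√2 ≈ 3.57778
Minimum reliable difference = 1.645 × SE_diff ≈ 1.645 × 3.57778 ≈ 5.88545

5.89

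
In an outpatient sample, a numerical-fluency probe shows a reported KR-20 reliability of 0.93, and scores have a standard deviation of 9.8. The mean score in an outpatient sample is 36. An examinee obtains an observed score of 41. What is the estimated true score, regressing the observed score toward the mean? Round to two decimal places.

40.65

T̂ = 0.930(41) + 0.070(36) ≈ 40.650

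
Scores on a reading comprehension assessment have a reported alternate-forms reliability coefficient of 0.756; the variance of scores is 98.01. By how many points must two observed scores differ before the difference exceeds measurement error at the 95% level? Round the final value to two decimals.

σ = 98.01^(1/2) = 9.900
SEM = 9.900 × √(1 − 0.756) = 9.900 × √0.244 ≈ 9.900 × 0.494 ≈ 4.890
Standard error of the difference = 4.890·√2 ≈ 6.916
Minimum reliable difference = 1.96 × SE_diff ≈ 1.96 × 6.916 ≈ 13.555

13.56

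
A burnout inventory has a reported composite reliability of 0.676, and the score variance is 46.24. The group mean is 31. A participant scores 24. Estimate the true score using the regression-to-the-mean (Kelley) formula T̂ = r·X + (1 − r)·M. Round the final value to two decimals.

Estimated true score = 0.676*24 + (1 − 0.676)*31 ≈ 26.268

26.27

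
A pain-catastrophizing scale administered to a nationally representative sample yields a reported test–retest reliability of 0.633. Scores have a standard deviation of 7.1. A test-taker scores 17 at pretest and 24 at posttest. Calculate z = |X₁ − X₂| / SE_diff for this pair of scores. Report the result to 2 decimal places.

SEM = 7.100×√(1 − 0.633) ≃ 4.301
SE_diff = SEM × √2 ≃ 4.301 × 1.414 ≃ 6.083
z = 7 / 6.083 ≃ 1.151

1.15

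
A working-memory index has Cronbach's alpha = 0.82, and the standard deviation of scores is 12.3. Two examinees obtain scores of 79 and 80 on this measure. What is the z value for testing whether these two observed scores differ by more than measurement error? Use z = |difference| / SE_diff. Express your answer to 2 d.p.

0.14

SEM = 12.3000 · √(1 − 0.8200) = 12.3000 · √0.1800 ≈ 12.3000 · 0.4243 ≈ 5.2184
Standard error of the difference = 5.2184·√2 ≈ 7.3800
z = 1 / 7.3800 ≈ 0.1355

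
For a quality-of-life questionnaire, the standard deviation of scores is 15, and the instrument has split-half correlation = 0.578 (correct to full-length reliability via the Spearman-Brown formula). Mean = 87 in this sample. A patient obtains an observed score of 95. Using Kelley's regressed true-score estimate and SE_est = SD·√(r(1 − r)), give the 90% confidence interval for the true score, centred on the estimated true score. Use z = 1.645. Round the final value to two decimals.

r_full = 2·0.578 / (1 + 0.578) ≃ 0.7326
Estimated true score = 0.7326×95 + (1 − 0.7326)×87 ≃ 92.8606
SE_est = 15.0000·√[r(1 − r)] ≃ 6.6393
90% CI: 92.8606 ± 10.9216 ≃ (81.9390, 103.7822)

[81.94, 103.78]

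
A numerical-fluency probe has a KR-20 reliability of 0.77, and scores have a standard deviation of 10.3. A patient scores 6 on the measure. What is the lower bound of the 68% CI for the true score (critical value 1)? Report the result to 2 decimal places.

1.06

SEM = 10.30000*√(1 − 0.77000) ≃ 4.93971
1 * SEM ≃ 4.93971
Lower bound: 6 − 4.93971 = 1.06029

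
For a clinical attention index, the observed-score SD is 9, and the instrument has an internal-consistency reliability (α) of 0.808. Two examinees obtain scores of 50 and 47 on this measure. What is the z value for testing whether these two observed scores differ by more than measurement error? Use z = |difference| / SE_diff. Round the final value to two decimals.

SEM = 9.0000 * √(1 − 0.8080) = 9.0000 * √0.1920 ≃ 9.0000 * 0.4382 ≃ 3.9436
SE_diff = √2 * SEM ≃ 5.5771
z = |50 − 47| / 5.5771 = 3 / 5.5771 ≃ 0.5379

0.54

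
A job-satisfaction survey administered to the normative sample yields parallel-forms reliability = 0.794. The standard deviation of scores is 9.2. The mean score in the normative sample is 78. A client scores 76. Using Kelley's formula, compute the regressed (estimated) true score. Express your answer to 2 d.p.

76.41

T̂ = 0.7940(76) + 0.2060(78) ≈ 76.4120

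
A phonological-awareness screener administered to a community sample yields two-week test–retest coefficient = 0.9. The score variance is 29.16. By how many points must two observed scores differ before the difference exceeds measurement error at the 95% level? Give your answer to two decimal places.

σ = 29.16^(1/2) = 5.400
The standard error of measurement is 5.400×√(1 − 0.900) ≈ 5.400×0.316 ≈ 1.708.
Standard error of the difference = 1.708·√2 ≈ 2.415
Smallest detectable difference = 1.96×2.415 ≈ 4.733

4.73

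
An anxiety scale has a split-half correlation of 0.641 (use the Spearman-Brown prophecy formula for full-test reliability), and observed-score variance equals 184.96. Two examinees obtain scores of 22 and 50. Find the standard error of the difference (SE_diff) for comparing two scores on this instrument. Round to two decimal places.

9.00

SD = √184.96 = 13.600
r_full = 2·0.641 / (1 + 0.641) ≃ 0.781
The standard error of measurement is 13.600·√(1 − 0.781) ≃ 13.600·0.468 ≃ 6.361.
SE_diff = √2 · SEM ≃ 8.996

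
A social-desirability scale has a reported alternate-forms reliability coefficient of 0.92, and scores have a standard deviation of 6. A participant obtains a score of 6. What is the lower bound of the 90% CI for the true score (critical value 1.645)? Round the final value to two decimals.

SEM = 6.000 × √(1 − 0.920) = 6.000 × √0.080 ≈ 6.000 × 0.283 ≈ 1.697
Half-width = 1.645×1.697 ≈ 2.792
Lower bound: 6 − 2.792 = 3.208

3.21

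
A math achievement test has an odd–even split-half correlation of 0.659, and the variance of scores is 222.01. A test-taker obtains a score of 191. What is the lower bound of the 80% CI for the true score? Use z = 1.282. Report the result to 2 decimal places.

SD = √222.01 ≈ 14.9000
Spearman-Brown: r = 2(0.659) / (1 + 0.659) = 1.3180 / 1.6590 ≈ 0.7945
SEM = 14.9000·√(1 − 0.7945) ≈ 6.7552
Half-width = 1.282·6.7552 ≈ 8.6602
Lower limit = 191 − 8.6602 ≈ 182.3398

182.34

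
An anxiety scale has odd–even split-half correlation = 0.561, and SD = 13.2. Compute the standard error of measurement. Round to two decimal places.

7.00

r_full = 2·0.561 / (1 + 0.561) ≈ 0.7188
The standard error of measurement is 13.2000×√(1 − 0.7188) ≈ 13.2000×0.5303 ≈ 7.0001.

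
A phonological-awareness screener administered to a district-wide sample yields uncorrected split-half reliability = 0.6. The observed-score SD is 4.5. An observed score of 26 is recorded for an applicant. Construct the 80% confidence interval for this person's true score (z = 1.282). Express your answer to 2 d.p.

Full-length reliability (Spearman-Brown) = 2(0.6)/(1+0.6) ≈ 0.7500
SEM = 4.5000×√(1 − 0.7500) ≈ 2.2500
Half-width = 1.282×2.2500 ≈ 2.8845
Interval: (23.1155, 28.8845)

[23.12, 28.88]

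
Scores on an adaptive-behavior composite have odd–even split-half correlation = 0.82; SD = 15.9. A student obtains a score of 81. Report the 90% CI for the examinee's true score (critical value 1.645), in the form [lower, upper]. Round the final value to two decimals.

[72.77, 89.23]

Spearman-Brown: r = 2(0.82) / (1 + 0.82) = 1.64000 / 1.82000 ≈ 0.90110
The standard error of measurement is 15.90000×√(1 − 0.90110) ≈ 15.90000×0.31449 ≈ 5.00032.
Margin = 1.645 × 5.00032 ≈ 8.22552
Interval: (72.77448, 89.22552)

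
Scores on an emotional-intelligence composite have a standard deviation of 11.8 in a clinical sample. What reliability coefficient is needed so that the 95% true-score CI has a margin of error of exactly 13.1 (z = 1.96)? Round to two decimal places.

0.68

SEM needed = half-width / z = 13.1/1.96 ≃ 6.6837
r = 1 − (SEM / SD)² = 1 − (6.6837 / 11.8)² ≃ 1 − 0.3208 ≃ 0.6792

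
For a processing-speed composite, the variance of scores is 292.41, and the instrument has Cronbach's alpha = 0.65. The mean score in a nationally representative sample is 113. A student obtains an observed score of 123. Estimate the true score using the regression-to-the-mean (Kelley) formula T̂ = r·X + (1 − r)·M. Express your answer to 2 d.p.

T̂ = 0.6500(123) + 0.3500(113) ≈ 119.5000

119.50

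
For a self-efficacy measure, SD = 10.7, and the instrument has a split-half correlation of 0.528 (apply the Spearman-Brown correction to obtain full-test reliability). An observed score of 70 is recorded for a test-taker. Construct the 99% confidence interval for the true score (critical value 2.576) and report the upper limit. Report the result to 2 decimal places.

r_full = 2·0.528 / (1 + 0.528) ≃ 0.6911
SEM = 10.7000 · √(1 − 0.6911) = 10.7000 · √0.3089 ≃ 10.7000 · 0.5558 ≃ 5.9469
2.576 · SEM ≃ 15.3193
Upper bound: 70 + 15.3193 = 85.3193

85.32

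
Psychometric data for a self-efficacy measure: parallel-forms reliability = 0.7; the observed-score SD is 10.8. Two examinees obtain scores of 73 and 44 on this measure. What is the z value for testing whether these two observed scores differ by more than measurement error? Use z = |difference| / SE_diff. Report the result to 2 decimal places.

3.47

SEM = 10.800 × √(1 − 0.700) = 10.800 × √0.300 ≈ 10.800 × 0.548 ≈ 5.915
Standard error of the difference = 5.915·√2 ≈ 8.366
z = 29 / 8.366 ≈ 3.467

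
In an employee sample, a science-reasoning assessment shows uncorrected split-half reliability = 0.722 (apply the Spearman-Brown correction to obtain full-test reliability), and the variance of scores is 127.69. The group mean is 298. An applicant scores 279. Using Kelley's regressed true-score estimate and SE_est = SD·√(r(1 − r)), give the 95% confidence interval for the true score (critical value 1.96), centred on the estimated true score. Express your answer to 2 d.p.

σ = 127.69^(1/2) = 11.3000
Spearman-Brown: r = 2(0.722) / (1 + 0.722) = 1.4440 / 1.7220 ≈ 0.8386
T̂ = 0.8386(279) + 0.1614(298) ≈ 282.0674
SE_est = 11.3000·√[r(1 − r)] ≈ 4.1577
CI = 282.0674 ± 1.96 * 4.1577 → [273.9183, 290.2164]

[273.92, 290.22]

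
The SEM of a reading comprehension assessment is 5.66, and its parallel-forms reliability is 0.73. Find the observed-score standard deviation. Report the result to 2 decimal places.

SD = SEM / √(1 − r) = 5.66 / √0.2700 ≃ 5.66 / 0.5196 ≃ 10.8927

10.89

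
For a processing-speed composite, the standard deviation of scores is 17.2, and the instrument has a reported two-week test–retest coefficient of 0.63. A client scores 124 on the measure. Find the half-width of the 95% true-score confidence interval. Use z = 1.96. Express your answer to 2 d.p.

SEM = 17.2000 × √(1 − 0.6300) = 17.2000 × √0.3700 ≈ 17.2000 × 0.6083 ≈ 10.4624
Half-width = 1.96×10.4624 ≈ 20.5062

20.51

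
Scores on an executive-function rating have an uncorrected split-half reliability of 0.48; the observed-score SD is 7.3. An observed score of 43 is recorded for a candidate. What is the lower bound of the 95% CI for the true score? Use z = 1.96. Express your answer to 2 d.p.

34.52

Spearman-Brown: r = 2(0.48) / (1 + 0.48) = 0.96000 / 1.48000 ≈ 0.64865
The standard error of measurement is 7.30000·√(1 − 0.64865) ≈ 7.30000·0.59275 ≈ 4.32707.
Half-width = 1.96·4.32707 ≈ 8.48105
Lower limit = 43 − 8.48105 ≈ 34.51895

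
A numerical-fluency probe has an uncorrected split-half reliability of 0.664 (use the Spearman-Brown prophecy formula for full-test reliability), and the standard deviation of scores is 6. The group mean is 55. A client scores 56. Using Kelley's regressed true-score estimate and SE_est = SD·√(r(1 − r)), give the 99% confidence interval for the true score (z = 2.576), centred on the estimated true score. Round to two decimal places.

r_full = 2·0.664 / (1 + 0.664) ≃ 0.7981
T̂ = r·X + (1 − r)·M = 0.7981·56 + 0.2019·55 ≃ 44.6923 + 11.1058 ≃ 55.7981
SE_est = SD · √(r(1 − r)) = 6.0000 · √0.1612 ≃ 6.0000 · 0.4014 ≃ 2.4086
CI = 55.7981 ± 2.576 · 2.4086 → [49.5935, 62.0027]

[49.59, 62.00]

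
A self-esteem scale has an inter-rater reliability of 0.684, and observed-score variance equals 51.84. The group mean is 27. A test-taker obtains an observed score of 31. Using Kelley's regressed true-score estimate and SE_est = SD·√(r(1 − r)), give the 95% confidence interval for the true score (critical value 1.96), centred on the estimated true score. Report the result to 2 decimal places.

σ = 51.84^(1/2) = 7.20000
Estimated true score = 0.68400*31 + (1 − 0.68400)*27 ≈ 29.73600
SE_est = 7.20000*√(0.68400*0.31600) ≈ 3.34737
95% CI: 29.73600 ± 6.56085 ≈ (23.17515, 36.29685)

[23.18, 36.30]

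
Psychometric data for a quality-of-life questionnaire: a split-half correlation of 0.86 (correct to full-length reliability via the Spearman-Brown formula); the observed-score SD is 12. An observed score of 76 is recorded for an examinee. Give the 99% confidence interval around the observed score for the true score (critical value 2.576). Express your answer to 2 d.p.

[67.52, 84.48]

Spearman-Brown: r = 2(0.86) / (1 + 0.86) = 1.72000 / 1.86000 ≈ 0.92473
SEM = 12.00000×√(1 − 0.92473) ≈ 3.29222
Half-width = 2.576×3.29222 ≈ 8.48076
Interval: (67.51924, 84.48076)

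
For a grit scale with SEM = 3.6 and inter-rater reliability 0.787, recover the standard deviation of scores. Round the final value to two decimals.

7.80

SD = SEM / √(1 − r) = 3.6 / √0.213 ≈ 3.6 / 0.462 ≈ 7.800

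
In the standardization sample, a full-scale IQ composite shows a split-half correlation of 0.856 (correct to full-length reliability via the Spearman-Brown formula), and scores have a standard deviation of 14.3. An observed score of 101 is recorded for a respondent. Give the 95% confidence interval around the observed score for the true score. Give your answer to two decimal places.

[93.19, 108.81]

Full-length reliability (Spearman-Brown) = 2(0.856)/(1+0.856) ≈ 0.92241
SEM = 14.30000·√(1 − 0.92241) ≈ 3.98317
1.96 · SEM ≈ 7.80700
CI = 101 ± 7.80700 → [93.19300, 108.80700]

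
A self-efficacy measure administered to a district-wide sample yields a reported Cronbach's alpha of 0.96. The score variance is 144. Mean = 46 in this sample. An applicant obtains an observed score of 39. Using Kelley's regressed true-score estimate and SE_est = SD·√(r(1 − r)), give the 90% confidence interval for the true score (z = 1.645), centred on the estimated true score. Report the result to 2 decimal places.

[35.41, 43.15]

SD = √144 = 12.000
T̂ = 0.960(39) + 0.040(46) ≈ 39.280
SE_est = 12.000·√(0.960·0.040) ≈ 2.352
90% CI: 39.280 ± 3.868 ≈ (35.412, 43.148)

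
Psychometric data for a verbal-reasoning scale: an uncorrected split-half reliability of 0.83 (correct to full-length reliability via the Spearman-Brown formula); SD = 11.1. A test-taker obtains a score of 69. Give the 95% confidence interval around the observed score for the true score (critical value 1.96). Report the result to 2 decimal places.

Full-length reliability (Spearman-Brown) = 2(0.83)/(1+0.83) ≈ 0.907
SEM = 11.100×√(1 − 0.907) ≈ 3.383
Half-width = 1.96×3.383 ≈ 6.631
Interval: (62.369, 75.631)

[62.37, 75.63]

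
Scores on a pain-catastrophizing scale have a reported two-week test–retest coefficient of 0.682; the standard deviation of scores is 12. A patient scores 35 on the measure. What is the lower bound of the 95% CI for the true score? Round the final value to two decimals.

21.74

SEM = 12.000 * √(1 − 0.682) = 12.000 * √0.318 ≃ 12.000 * 0.564 ≃ 6.767
1.96 * SEM ≃ 13.263
Lower limit = 35 − 13.263 ≃ 21.737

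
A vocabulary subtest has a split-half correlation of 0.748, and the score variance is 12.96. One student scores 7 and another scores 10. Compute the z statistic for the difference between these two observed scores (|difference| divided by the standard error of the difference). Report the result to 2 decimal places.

σ = 12.96^(1/2) = 3.6000
Spearman-Brown: r = 2(0.748) / (1 + 0.748) = 1.4960 / 1.7480 ≈ 0.8558
The standard error of measurement is 3.6000×√(1 − 0.8558) ≈ 3.6000×0.3797 ≈ 1.3669.
Standard error of the difference = 1.3669·√2 ≈ 1.9331
z = 3 / 1.9331 ≈ 1.5519

1.55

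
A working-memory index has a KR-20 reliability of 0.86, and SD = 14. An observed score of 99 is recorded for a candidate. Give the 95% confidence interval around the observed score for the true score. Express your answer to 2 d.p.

[88.73, 109.27]

SEM = 14.0000*√(1 − 0.8600) ≈ 5.2383
Half-width = 1.96*5.2383 ≈ 10.2671
Interval: (88.7329, 109.2671)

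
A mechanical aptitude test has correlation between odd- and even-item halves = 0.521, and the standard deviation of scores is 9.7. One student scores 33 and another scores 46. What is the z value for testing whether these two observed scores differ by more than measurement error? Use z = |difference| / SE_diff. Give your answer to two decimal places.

r_full = 2·0.521 / (1 + 0.521) ≈ 0.685
SEM = 9.700 × √(1 − 0.685) = 9.700 × √0.315 ≈ 9.700 × 0.561 ≈ 5.443
SE_diff = SEM × √2 ≈ 5.443 × 1.414 ≈ 7.698
z = |33 − 46| / 7.698 = 13 / 7.698 ≈ 1.689

1.69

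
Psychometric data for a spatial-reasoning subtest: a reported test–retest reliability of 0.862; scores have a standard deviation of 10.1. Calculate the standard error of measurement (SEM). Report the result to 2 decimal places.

SEM = 10.1000 × √(1 − 0.8620) = 10.1000 × √0.1380 ≈ 10.1000 × 0.3715 ≈ 3.7520

3.75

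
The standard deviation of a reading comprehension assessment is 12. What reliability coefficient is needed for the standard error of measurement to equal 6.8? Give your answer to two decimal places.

0.68

Required reliability = 1 − (SEM/SD)² = 1 − 0.3211 ≈ 0.6789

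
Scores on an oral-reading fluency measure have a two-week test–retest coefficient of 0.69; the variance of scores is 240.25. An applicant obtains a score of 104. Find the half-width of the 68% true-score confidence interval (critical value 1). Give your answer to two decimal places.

SD = √240.25 ≃ 15.500
SEM = 15.500*√(1 − 0.690) ≃ 8.630
Margin = 1 * 8.630 ≃ 8.630

8.63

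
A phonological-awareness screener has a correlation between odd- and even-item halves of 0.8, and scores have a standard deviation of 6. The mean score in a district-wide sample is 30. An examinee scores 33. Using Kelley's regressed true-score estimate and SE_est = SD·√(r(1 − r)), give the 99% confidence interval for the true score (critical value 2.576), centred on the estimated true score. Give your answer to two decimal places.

[27.81, 37.52]

Spearman-Brown: r = 2(0.8) / (1 + 0.8) = 1.600 / 1.800 ≈ 0.889
Estimated true score = 0.889·33 + (1 − 0.889)·30 ≈ 32.667
SE_est = SD · √(r(1 − r)) = 6.000 · √0.099 ≈ 6.000 · 0.314 ≈ 1.886
99% CI: 32.667 ± 4.857 ≈ (27.809, 37.524)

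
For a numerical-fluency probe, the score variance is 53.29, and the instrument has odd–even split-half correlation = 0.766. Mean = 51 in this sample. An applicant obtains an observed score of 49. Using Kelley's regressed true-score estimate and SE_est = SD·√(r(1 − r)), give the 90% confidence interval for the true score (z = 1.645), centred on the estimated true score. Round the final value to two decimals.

[45.19, 53.34]

SD = √53.29 ≈ 7.300
Spearman-Brown: r = 2(0.766) / (1 + 0.766) = 1.532 / 1.766 ≈ 0.867
T̂ = r·X + (1 − r)·M = 0.867×49 + 0.133×51 ≈ 42.507 + 6.758 ≈ 49.265
SE_est = 7.300·√[r(1 − r)] ≈ 2.475
90% CI: 49.265 ± 4.071 ≈ (45.194, 53.336)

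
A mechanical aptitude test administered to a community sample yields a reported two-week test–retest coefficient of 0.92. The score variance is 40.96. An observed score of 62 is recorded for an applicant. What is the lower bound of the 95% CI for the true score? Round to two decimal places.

SD = √40.96 ≈ 6.400
SEM = 6.400 × √(1 − 0.920) = 6.400 × √0.080 ≈ 6.400 × 0.283 ≈ 1.810
Margin = 1.96 × 1.810 ≈ 3.548
Lower limit = 62 − 3.548 ≈ 58.452

58.45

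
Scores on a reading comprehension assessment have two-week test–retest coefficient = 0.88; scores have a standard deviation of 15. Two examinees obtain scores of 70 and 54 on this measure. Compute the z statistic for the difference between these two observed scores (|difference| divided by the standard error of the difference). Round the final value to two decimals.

2.18

SEM = 15.0000 * √(1 − 0.8800) = 15.0000 * √0.1200 ≈ 15.0000 * 0.3464 ≈ 5.1962
SE_diff = √2 * SEM ≈ 7.3485
z = 16 / 7.3485 ≈ 2.1773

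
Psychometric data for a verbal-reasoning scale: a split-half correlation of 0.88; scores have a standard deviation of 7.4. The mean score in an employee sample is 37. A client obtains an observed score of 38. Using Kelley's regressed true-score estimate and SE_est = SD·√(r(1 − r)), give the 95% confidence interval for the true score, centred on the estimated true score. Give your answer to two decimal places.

Full-length reliability (Spearman-Brown) = 2(0.88)/(1+0.88) ≈ 0.93617
Estimated true score = 0.93617*38 + (1 − 0.93617)*37 ≈ 37.93617
SE_est = SD * √(r(1 − r)) = 7.40000 * √0.05976 ≈ 7.40000 * 0.24445 ≈ 1.80893
95% CI: 37.93617 ± 3.54550 ≈ (34.39068, 41.48167)

[34.39, 41.48]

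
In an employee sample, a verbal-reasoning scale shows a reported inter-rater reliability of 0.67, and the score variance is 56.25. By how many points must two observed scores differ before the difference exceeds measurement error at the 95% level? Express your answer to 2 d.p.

11.94

SD = √56.25 ≈ 7.50000
SEM = 7.50000 · √(1 − 0.67000) = 7.50000 · √0.33000 ≈ 7.50000 · 0.57446 ≈ 4.30842
Standard error of the difference = 4.30842·√2 ≈ 6.09303
Minimum reliable difference = 1.96 · SE_diff ≈ 1.96 · 6.09303 ≈ 11.94234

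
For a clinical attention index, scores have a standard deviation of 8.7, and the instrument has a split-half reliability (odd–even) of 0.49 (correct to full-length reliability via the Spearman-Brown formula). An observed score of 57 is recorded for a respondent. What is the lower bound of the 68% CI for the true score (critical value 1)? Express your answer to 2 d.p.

51.91

r_full = 2·0.49 / (1 + 0.49) ≃ 0.6577
SEM = 8.7000 · √(1 − 0.6577) = 8.7000 · √0.3423 ≃ 8.7000 · 0.5850 ≃ 5.0899
Margin = 1 · 5.0899 ≃ 5.0899
Lower bound: 57 − 5.0899 = 51.9101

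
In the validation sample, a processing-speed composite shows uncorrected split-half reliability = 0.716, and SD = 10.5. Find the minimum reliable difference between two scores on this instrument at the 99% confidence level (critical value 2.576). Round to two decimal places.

Spearman-Brown: r = 2(0.716) / (1 + 0.716) = 1.432 / 1.716 ≈ 0.834
SEM = 10.500 × √(1 − 0.834) = 10.500 × √0.166 ≈ 10.500 × 0.407 ≈ 4.272
SE_diff = SEM × √2 ≈ 4.272 × 1.414 ≈ 6.041
Smallest detectable difference = 2.576×6.041 ≈ 15.561

15.56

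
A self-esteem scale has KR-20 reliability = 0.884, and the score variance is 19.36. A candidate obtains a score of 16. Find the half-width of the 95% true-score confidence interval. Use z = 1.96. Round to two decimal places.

SD = √19.36 ≈ 4.40000
SEM = 4.40000 · √(1 − 0.88400) = 4.40000 · √0.11600 ≈ 4.40000 · 0.34059 ≈ 1.49859
1.96 · SEM ≈ 2.93723

2.94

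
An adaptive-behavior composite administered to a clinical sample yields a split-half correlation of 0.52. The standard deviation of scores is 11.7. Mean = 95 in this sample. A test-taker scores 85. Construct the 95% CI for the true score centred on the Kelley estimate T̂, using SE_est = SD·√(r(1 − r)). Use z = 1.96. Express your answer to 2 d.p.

Spearman-Brown: r = 2(0.52) / (1 + 0.52) = 1.04000 / 1.52000 ≃ 0.68421
Estimated true score = 0.68421*85 + (1 − 0.68421)*95 ≃ 88.15789
SE_est = 11.70000·√[r(1 − r)] ≃ 5.43851
95% CI: 88.15789 ± 10.65947 ≃ (77.49842, 98.81737)

[77.50, 98.82]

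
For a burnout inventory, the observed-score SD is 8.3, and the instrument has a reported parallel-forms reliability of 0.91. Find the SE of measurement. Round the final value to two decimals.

SEM = 8.300 * √(1 − 0.910) = 8.300 * √0.090 ≈ 8.300 * 0.300 ≈ 2.490

2.49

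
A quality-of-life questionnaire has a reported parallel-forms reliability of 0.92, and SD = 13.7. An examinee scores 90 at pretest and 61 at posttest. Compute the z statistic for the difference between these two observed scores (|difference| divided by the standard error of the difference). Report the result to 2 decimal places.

SEM = 13.7000*√(1 − 0.9200) ≃ 3.8749
SE_diff = SEM * √2 ≃ 3.8749 * 1.4142 ≃ 5.4800
z = |90 − 61| / 5.4800 = 29 / 5.4800 ≃ 5.2920

5.29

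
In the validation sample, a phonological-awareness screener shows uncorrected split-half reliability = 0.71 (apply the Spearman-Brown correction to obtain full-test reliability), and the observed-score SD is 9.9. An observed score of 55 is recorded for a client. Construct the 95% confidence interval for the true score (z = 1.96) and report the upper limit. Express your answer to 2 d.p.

Full-length reliability (Spearman-Brown) = 2(0.71)/(1+0.71) ≈ 0.830
SEM = 9.900×√(1 − 0.830) ≈ 4.077
1.96 × SEM ≈ 7.991
Upper limit = 55 + 7.991 ≈ 62.991

62.99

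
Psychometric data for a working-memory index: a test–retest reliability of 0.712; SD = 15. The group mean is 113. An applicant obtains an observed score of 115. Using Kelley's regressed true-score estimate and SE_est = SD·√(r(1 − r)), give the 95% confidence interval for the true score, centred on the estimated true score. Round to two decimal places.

[101.11, 127.74]

T̂ = 0.71200(115) + 0.28800(113) ≈ 114.42400
SE_est = 15.00000·√[r(1 − r)] ≈ 6.79247
95% CI: 114.42400 ± 13.31323 ≈ (101.11077, 127.73723)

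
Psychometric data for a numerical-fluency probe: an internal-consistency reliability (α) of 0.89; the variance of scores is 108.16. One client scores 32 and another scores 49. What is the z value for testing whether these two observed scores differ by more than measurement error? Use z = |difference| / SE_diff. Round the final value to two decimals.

3.49

SD = √108.16 ≈ 10.40000
SEM = 10.40000 · √(1 − 0.89000) = 10.40000 · √0.11000 ≈ 10.40000 · 0.33166 ≈ 3.44929
Standard error of the difference = 3.44929·√2 ≈ 4.87803
z = 17 / 4.87803 ≈ 3.48501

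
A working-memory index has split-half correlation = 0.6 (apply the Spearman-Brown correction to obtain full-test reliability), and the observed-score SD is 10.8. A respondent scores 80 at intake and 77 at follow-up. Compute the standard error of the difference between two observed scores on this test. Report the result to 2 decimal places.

Full-length reliability (Spearman-Brown) = 2(0.6)/(1+0.6) ≈ 0.750
SEM = 10.800 · √(1 − 0.750) = 10.800 · √0.250 ≈ 10.800 · 0.500 ≈ 5.400
SE_diff = √2 · SEM ≈ 7.637

7.64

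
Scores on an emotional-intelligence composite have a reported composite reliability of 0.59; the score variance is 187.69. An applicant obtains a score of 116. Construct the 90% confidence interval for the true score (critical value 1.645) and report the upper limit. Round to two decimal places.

σ = 187.69^(1/2) = 13.70000
SEM = 13.70000 · √(1 − 0.59000) = 13.70000 · √0.41000 ≈ 13.70000 · 0.64031 ≈ 8.77228
1.645 · SEM ≈ 14.43040
Upper limit = 116 + 14.43040 ≈ 130.43040

130.43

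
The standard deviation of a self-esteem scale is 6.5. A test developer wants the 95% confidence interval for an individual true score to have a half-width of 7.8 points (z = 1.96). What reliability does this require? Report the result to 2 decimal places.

SEM needed = half-width / z = 7.8/1.96 ≈ 3.97959
r = 1 − (3.97959/6.5)² ≈ 1 − 0.37484 ≈ 0.62516

0.63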